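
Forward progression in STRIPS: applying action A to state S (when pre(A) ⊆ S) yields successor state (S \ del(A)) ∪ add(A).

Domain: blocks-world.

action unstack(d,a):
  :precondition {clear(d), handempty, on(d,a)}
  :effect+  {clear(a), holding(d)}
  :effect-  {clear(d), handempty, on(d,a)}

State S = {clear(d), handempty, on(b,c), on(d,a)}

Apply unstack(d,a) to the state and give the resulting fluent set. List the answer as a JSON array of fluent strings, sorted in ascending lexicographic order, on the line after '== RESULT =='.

Compute (S \ del) ∪ add:
  pre ⊆ S: {clear(d), handempty, on(d,a)} ⊆ S  — applicable
  S \ del = {on(b,c)}
  ∪ add   = {clear(a), holding(d), on(b,c)}

== RESULT ==
["clear(a)", "holding(d)", "on(b,c)"]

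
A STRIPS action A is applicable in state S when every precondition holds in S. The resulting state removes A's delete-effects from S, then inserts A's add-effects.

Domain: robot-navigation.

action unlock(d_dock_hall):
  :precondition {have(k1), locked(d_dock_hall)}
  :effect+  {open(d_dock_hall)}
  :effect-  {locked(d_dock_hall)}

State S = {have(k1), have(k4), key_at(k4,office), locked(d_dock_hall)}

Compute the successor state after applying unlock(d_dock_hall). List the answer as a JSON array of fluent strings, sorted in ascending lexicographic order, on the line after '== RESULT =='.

Progress:
  pre ⊆ S: {have(k1), locked(d_dock_hall)} ⊆ S  — applicable
  S \ del = {have(k1), have(k4), key_at(k4,office)}
  ∪ add   = {have(k1), have(k4), key_at(k4,office), open(d_dock_hall)}

== RESULT ==
["have(k1)", "have(k4)", "key_at(k4,office)", "open(d_dock_hall)"]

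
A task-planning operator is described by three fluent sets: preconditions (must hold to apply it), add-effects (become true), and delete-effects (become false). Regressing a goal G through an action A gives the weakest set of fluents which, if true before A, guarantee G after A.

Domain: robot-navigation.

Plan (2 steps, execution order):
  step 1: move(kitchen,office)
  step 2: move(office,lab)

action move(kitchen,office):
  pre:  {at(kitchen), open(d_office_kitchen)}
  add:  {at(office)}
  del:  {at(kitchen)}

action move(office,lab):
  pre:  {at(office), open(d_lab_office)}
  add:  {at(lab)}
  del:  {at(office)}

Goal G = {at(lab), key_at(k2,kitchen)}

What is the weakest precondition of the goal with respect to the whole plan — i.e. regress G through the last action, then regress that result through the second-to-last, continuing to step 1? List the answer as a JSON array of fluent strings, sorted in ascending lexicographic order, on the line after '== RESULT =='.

Work backward from the goal:
  through step 2 (move(office,lab)): drop {at(lab)}, keep {key_at(k2,kitchen)}, require {at(office), open(d_lab_office)}
    → {at(office), key_at(k2,kitchen), open(d_lab_office)}
  through step 1 (move(kitchen,office)): drop {at(office)}, keep {key_at(k2,kitchen), open(d_lab_office)}, require {at(kitchen), open(d_office_kitchen)}
    → {at(kitchen), key_at(k2,kitchen), open(d_lab_office), open(d_office_kitchen)}

== RESULT ==
["at(kitchen)", "key_at(k2,kitchen)", "open(d_lab_office)", "open(d_office_kitchen)"]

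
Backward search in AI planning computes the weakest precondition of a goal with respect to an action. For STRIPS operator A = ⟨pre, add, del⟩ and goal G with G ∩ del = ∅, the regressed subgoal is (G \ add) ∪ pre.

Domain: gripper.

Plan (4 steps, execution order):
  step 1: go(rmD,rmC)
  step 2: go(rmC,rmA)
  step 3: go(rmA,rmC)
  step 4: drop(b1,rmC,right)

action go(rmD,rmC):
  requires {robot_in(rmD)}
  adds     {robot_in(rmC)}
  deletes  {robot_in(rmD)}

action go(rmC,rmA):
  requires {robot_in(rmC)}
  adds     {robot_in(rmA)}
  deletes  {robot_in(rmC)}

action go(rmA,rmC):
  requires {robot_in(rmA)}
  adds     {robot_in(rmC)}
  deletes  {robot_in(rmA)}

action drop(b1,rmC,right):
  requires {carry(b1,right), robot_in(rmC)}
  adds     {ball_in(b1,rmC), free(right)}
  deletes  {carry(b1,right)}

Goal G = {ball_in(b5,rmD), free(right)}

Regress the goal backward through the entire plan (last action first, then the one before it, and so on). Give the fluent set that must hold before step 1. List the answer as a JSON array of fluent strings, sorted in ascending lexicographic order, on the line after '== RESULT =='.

Work backward from the goal:
  through step 4 (drop(b1,rmC,right)): drop {free(right)}, keep {ball_in(b5,rmD)}, require {carry(b1,right), robot_in(rmC)}
    → {ball_in(b5,rmD), carry(b1,right), robot_in(rmC)}
  through step 3 (go(rmA,rmC)): drop {robot_in(rmC)}, keep {ball_in(b5,rmD), carry(b1,right)}, require {robot_in(rmA)}
    → {ball_in(b5,rmD), carry(b1,right), robot_in(rmA)}
  through step 2 (go(rmC,rmA)): drop {robot_in(rmA)}, keep {ball_in(b5,rmD), carry(b1,right)}, require {robot_in(rmC)}
    → {ball_in(b5,rmD), carry(b1,right), robot_in(rmC)}
  through step 1 (go(rmD,rmC)): drop {robot_in(rmC)}, keep {ball_in(b5,rmD), carry(b1,right)}, require {robot_in(rmD)}
    → {ball_in(b5,rmD), carry(b1,right), robot_in(rmD)}

== RESULT ==
["ball_in(b5,rmD)", "carry(b1,right)", "robot_in(rmD)"]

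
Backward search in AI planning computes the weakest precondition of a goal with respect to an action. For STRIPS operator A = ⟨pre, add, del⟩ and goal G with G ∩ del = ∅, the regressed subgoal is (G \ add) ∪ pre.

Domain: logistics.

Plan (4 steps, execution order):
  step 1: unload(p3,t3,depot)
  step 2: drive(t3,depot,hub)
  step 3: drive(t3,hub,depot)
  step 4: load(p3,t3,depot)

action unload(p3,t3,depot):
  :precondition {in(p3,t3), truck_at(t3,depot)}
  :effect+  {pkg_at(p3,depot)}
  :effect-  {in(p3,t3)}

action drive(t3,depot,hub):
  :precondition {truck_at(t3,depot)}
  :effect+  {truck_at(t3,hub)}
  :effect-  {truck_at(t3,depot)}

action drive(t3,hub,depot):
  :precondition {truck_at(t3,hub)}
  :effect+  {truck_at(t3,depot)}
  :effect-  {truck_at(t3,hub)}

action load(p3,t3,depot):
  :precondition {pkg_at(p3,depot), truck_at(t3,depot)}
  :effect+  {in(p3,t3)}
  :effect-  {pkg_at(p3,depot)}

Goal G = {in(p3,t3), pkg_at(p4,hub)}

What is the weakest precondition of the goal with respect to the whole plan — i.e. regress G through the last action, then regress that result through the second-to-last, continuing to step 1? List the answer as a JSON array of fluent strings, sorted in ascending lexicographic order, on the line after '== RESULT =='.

Regress step by step:
  through step 4 (load(p3,t3,depot)): drop {in(p3,t3)}, keep {pkg_at(p4,hub)}, require {pkg_at(p3,depot), truck_at(t3,depot)}
    → {pkg_at(p3,depot), pkg_at(p4,hub), truck_at(t3,depot)}
  through step 3 (drive(t3,hub,depot)): drop {truck_at(t3,depot)}, keep {pkg_at(p3,depot), pkg_at(p4,hub)}, require {truck_at(t3,hub)}
    → {pkg_at(p3,depot), pkg_at(p4,hub), truck_at(t3,hub)}
  through step 2 (drive(t3,depot,hub)): drop {truck_at(t3,hub)}, keep {pkg_at(p3,depot), pkg_at(p4,hub)}, require {truck_at(t3,depot)}
    → {pkg_at(p3,depot), pkg_at(p4,hub), truck_at(t3,depot)}
  through step 1 (unload(p3,t3,depot)): drop {pkg_at(p3,depot)}, keep {pkg_at(p4,hub), truck_at(t3,depot)}, require {in(p3,t3), truck_at(t3,depot)}
    → {in(p3,t3), pkg_at(p4,hub), truck_at(t3,depot)}

== RESULT ==
["in(p3,t3)", "pkg_at(p4,hub)", "truck_at(t3,depot)"]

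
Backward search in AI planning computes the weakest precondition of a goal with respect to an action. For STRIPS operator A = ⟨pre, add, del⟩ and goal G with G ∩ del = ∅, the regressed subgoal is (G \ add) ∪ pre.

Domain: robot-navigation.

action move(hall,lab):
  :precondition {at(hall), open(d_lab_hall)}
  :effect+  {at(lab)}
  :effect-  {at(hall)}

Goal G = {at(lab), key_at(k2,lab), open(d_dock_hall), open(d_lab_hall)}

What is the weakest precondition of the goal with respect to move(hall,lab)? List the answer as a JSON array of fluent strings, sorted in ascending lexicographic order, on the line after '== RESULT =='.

Regress:
  G ∩ del = {}  (empty — regression defined)
  G \ add = {at(lab), key_at(k2,lab), open(d_dock_hall), open(d_lab_hall)} \ {at(lab)} = {key_at(k2,lab), open(d_dock_hall), open(d_lab_hall)}
  ∪ pre   = {key_at(k2,lab), open(d_dock_hall), open(d_lab_hall)} ∪ {at(hall), open(d_lab_hall)}
          = {at(hall), key_at(k2,lab), open(d_dock_hall), open(d_lab_hall)}

== RESULT ==
["at(hall)", "key_at(k2,lab)", "open(d_dock_hall)", "open(d_lab_hall)"]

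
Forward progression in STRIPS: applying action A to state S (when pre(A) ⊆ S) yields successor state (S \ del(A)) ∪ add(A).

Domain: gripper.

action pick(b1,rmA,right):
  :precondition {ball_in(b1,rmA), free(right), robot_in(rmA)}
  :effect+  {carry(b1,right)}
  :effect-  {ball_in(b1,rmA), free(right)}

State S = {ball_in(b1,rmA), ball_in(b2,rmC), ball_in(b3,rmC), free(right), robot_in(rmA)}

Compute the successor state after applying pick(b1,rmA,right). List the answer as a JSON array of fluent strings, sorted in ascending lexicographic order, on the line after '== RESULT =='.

Compute (S \ del) ∪ add:
  pre ⊆ S: {ball_in(b1,rmA), free(right), robot_in(rmA)} ⊆ S  — applicable
  S \ del = {ball_in(b2,rmC), ball_in(b3,rmC), robot_in(rmA)}
  ∪ add   = {ball_in(b2,rmC), ball_in(b3,rmC), carry(b1,right), robot_in(rmA)}

== RESULT ==
["ball_in(b2,rmC)", "ball_in(b3,rmC)", "carry(b1,right)", "robot_in(rmA)"]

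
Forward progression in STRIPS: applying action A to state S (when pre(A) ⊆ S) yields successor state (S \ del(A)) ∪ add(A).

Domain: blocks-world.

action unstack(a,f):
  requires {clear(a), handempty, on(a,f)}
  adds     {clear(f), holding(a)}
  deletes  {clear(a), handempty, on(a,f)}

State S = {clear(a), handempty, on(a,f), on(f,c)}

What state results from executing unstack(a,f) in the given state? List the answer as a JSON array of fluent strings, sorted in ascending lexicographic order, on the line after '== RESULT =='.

Progress:
  pre ⊆ S: {clear(a), handempty, on(a,f)} ⊆ S  — applicable
  S \ del = {on(f,c)}
  ∪ add   = {clear(f), holding(a), on(f,c)}

== RESULT ==
["clear(f)", "holding(a)", "on(f,c)"]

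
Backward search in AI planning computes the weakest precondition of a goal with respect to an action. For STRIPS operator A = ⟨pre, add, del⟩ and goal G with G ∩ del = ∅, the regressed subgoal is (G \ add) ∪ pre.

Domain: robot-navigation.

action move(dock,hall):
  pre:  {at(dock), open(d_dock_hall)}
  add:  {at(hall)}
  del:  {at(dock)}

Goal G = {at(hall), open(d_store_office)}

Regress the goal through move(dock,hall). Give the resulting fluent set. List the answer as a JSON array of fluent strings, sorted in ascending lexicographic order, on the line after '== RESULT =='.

Regress:
  G ∩ del = {}  (empty — regression defined)
  G \ add = {at(hall), open(d_store_office)} \ {at(hall)} = {open(d_store_office)}
  ∪ pre   = {open(d_store_office)} ∪ {at(dock), open(d_dock_hall)}
          = {at(dock), open(d_dock_hall), open(d_store_office)}

== RESULT ==
["at(dock)", "open(d_dock_hall)", "open(d_store_office)"]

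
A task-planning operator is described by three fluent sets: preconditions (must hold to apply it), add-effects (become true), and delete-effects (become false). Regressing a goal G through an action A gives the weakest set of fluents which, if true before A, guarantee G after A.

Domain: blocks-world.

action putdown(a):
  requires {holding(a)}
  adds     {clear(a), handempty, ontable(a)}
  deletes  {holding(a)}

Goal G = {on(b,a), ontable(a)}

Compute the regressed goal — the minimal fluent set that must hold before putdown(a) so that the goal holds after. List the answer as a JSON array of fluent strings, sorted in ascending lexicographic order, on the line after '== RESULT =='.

Compute (G \ add) ∪ pre:
  G ∩ del = {}  (empty — regression defined)
  G \ add = {on(b,a), ontable(a)} \ {clear(a), handempty, ontable(a)} = {on(b,a)}
  ∪ pre   = {on(b,a)} ∪ {holding(a)}
          = {holding(a), on(b,a)}

== RESULT ==
["holding(a)", "on(b,a)"]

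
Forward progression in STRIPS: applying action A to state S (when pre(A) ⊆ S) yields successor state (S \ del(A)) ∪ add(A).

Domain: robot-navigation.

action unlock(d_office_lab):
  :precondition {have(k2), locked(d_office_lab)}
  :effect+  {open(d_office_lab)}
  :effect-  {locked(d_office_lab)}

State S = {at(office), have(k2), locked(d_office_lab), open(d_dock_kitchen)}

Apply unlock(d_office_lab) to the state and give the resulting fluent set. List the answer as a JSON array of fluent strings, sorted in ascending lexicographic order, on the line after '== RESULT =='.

Compute (S \ del) ∪ add:
  pre ⊆ S: {have(k2), locked(d_office_lab)} ⊆ S  — applicable
  S \ del = {at(office), have(k2), open(d_dock_kitchen)}
  ∪ add   = {at(office), have(k2), open(d_dock_kitchen), open(d_office_lab)}

== RESULT ==
["at(office)", "have(k2)", "open(d_dock_kitchen)", "open(d_office_lab)"]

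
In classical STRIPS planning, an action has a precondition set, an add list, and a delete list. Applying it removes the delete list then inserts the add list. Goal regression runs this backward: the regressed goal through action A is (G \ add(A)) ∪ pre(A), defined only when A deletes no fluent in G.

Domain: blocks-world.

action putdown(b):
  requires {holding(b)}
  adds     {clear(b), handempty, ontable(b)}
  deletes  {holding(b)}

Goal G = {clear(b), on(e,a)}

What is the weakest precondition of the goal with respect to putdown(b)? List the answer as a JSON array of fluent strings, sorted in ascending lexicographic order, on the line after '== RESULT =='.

Regress:
  G ∩ del = {}  (empty — regression defined)
  G \ add = {clear(b), on(e,a)} \ {clear(b), handempty, ontable(b)} = {on(e,a)}
  ∪ pre   = {on(e,a)} ∪ {holding(b)}
          = {holding(b), on(e,a)}

== RESULT ==
["holding(b)", "on(e,a)"]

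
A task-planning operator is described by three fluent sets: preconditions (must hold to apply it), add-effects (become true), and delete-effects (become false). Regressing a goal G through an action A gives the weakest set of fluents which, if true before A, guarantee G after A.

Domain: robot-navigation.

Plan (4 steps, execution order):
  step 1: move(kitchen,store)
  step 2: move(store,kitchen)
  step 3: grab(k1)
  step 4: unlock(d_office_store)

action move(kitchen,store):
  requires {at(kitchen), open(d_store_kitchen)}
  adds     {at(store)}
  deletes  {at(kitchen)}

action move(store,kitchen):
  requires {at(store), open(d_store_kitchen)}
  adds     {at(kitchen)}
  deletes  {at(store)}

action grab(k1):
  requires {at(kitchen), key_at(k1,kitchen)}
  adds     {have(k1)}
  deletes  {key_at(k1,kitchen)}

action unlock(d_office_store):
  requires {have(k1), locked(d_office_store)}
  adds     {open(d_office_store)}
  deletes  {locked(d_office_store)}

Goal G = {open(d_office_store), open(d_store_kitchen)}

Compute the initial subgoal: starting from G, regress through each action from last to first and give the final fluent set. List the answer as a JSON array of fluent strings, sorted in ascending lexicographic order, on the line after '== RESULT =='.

Regress step by step:
  through step 4 (unlock(d_office_store)): drop {open(d_office_store)}, keep {open(d_store_kitchen)}, require {have(k1), locked(d_office_store)}
    → {have(k1), locked(d_office_store), open(d_store_kitchen)}
  through step 3 (grab(k1)): drop {have(k1)}, keep {locked(d_office_store), open(d_store_kitchen)}, require {at(kitchen), key_at(k1,kitchen)}
    → {at(kitchen), key_at(k1,kitchen), locked(d_office_store), open(d_store_kitchen)}
  through step 2 (move(store,kitchen)): drop {at(kitchen)}, keep {key_at(k1,kitchen), locked(d_office_store), open(d_store_kitchen)}, require {at(store), open(d_store_kitchen)}
    → {at(store), key_at(k1,kitchen), locked(d_office_store), open(d_store_kitchen)}
  through step 1 (move(kitchen,store)): drop {at(store)}, keep {key_at(k1,kitchen), locked(d_office_store), open(d_store_kitchen)}, require {at(kitchen), open(d_store_kitchen)}
    → {at(kitchen), key_at(k1,kitchen), locked(d_office_store), open(d_store_kitchen)}

== RESULT ==
["at(kitchen)", "key_at(k1,kitchen)", "locked(d_office_store)", "open(d_store_kitchen)"]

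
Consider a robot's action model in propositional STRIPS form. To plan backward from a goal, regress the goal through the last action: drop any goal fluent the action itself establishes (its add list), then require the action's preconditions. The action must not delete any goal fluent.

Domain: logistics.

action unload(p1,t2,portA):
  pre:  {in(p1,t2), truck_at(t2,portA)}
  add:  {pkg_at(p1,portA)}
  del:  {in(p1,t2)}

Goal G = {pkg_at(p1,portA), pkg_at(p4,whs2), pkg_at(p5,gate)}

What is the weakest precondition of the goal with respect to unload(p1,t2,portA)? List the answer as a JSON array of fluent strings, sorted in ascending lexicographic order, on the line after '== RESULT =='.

Regress:
  G ∩ del = {}  (empty — regression defined)
  G \ add = {pkg_at(p1,portA), pkg_at(p4,whs2), pkg_at(p5,gate)} \ {pkg_at(p1,portA)} = {pkg_at(p4,whs2), pkg_at(p5,gate)}
  ∪ pre   = {pkg_at(p4,whs2), pkg_at(p5,gate)} ∪ {in(p1,t2), truck_at(t2,portA)}
          = {in(p1,t2), pkg_at(p4,whs2), pkg_at(p5,gate), truck_at(t2,portA)}

== RESULT ==
["in(p1,t2)", "pkg_at(p4,whs2)", "pkg_at(p5,gate)", "truck_at(t2,portA)"]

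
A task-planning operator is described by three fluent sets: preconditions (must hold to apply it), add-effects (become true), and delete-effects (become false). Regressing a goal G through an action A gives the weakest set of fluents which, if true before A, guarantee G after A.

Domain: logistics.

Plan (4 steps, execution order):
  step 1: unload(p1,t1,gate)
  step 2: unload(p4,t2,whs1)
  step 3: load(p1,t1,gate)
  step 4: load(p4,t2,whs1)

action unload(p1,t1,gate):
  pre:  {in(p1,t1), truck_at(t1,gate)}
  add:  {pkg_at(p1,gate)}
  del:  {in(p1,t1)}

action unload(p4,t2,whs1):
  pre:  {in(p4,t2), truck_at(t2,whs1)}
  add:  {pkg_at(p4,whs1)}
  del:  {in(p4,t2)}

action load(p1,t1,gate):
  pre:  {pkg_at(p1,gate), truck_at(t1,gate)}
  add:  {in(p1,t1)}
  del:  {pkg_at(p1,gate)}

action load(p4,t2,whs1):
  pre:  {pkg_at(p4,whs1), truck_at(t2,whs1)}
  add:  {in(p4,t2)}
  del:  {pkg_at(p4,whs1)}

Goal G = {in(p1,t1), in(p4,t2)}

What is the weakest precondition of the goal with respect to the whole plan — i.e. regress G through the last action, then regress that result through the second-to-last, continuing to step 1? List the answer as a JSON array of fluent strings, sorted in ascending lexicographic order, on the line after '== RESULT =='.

Regress step by step:
  through step 4 (load(p4,t2,whs1)): drop {in(p4,t2)}, keep {in(p1,t1)}, require {pkg_at(p4,whs1), truck_at(t2,whs1)}
    → {in(p1,t1), pkg_at(p4,whs1), truck_at(t2,whs1)}
  through step 3 (load(p1,t1,gate)): drop {in(p1,t1)}, keep {pkg_at(p4,whs1), truck_at(t2,whs1)}, require {pkg_at(p1,gate), truck_at(t1,gate)}
    → {pkg_at(p1,gate), pkg_at(p4,whs1), truck_at(t1,gate), truck_at(t2,whs1)}
  through step 2 (unload(p4,t2,whs1)): drop {pkg_at(p4,whs1)}, keep {pkg_at(p1,gate), truck_at(t1,gate), truck_at(t2,whs1)}, require {in(p4,t2), truck_at(t2,whs1)}
    → {in(p4,t2), pkg_at(p1,gate), truck_at(t1,gate), truck_at(t2,whs1)}
  through step 1 (unload(p1,t1,gate)): drop {pkg_at(p1,gate)}, keep {in(p4,t2), truck_at(t1,gate), truck_at(t2,whs1)}, require {in(p1,t1), truck_at(t1,gate)}
    → {in(p1,t1), in(p4,t2), truck_at(t1,gate), truck_at(t2,whs1)}

== RESULT ==
["in(p1,t1)", "in(p4,t2)", "truck_at(t1,gate)", "truck_at(t2,whs1)"]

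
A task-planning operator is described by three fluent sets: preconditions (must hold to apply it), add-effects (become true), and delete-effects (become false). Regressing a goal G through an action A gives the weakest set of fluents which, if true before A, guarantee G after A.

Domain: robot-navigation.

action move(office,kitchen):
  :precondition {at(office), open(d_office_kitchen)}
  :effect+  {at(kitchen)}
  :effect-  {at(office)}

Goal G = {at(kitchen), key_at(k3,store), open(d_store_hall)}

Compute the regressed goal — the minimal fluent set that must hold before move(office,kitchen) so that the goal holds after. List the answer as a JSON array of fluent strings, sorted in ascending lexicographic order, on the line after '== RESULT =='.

Regress:
  G ∩ del = {}  (empty — regression defined)
  G \ add = {at(kitchen), key_at(k3,store), open(d_store_hall)} \ {at(kitchen)} = {key_at(k3,store), open(d_store_hall)}
  ∪ pre   = {key_at(k3,store), open(d_store_hall)} ∪ {at(office), open(d_office_kitchen)}
          = {at(office), key_at(k3,store), open(d_office_kitchen), open(d_store_hall)}

== RESULT ==
["at(office)", "key_at(k3,store)", "open(d_office_kitchen)", "open(d_store_hall)"]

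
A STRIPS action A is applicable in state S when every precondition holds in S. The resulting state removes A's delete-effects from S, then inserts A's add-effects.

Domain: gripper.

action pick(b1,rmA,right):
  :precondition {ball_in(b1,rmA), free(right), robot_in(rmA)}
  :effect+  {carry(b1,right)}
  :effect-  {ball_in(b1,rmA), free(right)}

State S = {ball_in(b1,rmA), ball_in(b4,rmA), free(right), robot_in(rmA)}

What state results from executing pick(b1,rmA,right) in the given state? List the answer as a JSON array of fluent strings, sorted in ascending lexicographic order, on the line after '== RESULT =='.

Compute (S \ del) ∪ add:
  pre ⊆ S: {ball_in(b1,rmA), free(right), robot_in(rmA)} ⊆ S  — applicable
  S \ del = {ball_in(b4,rmA), robot_in(rmA)}
  ∪ add   = {ball_in(b4,rmA), carry(b1,right), robot_in(rmA)}

== RESULT ==
["ball_in(b4,rmA)", "carry(b1,right)", "robot_in(rmA)"]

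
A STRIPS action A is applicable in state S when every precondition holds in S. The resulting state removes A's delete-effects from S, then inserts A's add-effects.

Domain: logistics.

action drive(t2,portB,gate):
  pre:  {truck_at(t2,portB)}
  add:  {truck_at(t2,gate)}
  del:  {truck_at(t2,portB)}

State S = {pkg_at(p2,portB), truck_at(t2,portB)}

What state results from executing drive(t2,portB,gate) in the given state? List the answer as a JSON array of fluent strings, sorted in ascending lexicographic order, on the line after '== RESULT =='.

Compute (S \ del) ∪ add:
  pre ⊆ S: {truck_at(t2,portB)} ⊆ S  — applicable
  S \ del = {pkg_at(p2,portB)}
  ∪ add   = {pkg_at(p2,portB), truck_at(t2,gate)}

== RESULT ==
["pkg_at(p2,portB)", "truck_at(t2,gate)"]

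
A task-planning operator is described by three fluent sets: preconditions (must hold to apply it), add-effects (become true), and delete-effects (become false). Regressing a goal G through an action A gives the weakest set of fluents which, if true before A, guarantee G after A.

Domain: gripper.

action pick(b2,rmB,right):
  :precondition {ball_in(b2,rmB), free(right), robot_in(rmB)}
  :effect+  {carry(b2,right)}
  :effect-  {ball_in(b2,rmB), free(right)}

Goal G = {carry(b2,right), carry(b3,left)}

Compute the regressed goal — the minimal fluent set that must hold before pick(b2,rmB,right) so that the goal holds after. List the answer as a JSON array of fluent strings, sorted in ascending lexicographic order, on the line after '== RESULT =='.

Compute (G \ add) ∪ pre:
  G ∩ del = {}  (empty — regression defined)
  G \ add = {carry(b2,right), carry(b3,left)} \ {carry(b2,right)} = {carry(b3,left)}
  ∪ pre   = {carry(b3,left)} ∪ {ball_in(b2,rmB), free(right), robot_in(rmB)}
          = {ball_in(b2,rmB), carry(b3,left), free(right), robot_in(rmB)}

== RESULT ==
["ball_in(b2,rmB)", "carry(b3,left)", "free(right)", "robot_in(rmB)"]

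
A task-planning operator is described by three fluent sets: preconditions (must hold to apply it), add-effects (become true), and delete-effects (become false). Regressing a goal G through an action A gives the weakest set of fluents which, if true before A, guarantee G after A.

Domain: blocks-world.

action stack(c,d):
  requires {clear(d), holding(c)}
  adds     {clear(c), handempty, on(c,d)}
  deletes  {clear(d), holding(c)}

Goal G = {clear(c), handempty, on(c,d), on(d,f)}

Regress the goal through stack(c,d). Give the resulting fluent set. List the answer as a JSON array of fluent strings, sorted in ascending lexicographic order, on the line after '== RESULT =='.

Regress:
  G ∩ del = {}  (empty — regression defined)
  G \ add = {clear(c), handempty, on(c,d), on(d,f)} \ {clear(c), handempty, on(c,d)} = {on(d,f)}
  ∪ pre   = {on(d,f)} ∪ {clear(d), holding(c)}
          = {clear(d), holding(c), on(d,f)}

== RESULT ==
["clear(d)", "holding(c)", "on(d,f)"]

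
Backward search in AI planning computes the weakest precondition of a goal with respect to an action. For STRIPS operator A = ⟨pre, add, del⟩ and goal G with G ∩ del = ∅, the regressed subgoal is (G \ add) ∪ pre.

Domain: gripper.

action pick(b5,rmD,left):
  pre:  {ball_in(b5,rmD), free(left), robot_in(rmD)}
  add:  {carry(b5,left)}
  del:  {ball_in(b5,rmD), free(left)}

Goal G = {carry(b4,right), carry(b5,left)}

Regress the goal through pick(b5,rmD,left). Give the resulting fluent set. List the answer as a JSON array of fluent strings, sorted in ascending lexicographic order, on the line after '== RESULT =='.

Regress:
  G ∩ del = {}  (empty — regression defined)
  G \ add = {carry(b4,right), carry(b5,left)} \ {carry(b5,left)} = {carry(b4,right)}
  ∪ pre   = {carry(b4,right)} ∪ {ball_in(b5,rmD), free(left), robot_in(rmD)}
          = {ball_in(b5,rmD), carry(b4,right), free(left), robot_in(rmD)}

== RESULT ==
["ball_in(b5,rmD)", "carry(b4,right)", "free(left)", "robot_in(rmD)"]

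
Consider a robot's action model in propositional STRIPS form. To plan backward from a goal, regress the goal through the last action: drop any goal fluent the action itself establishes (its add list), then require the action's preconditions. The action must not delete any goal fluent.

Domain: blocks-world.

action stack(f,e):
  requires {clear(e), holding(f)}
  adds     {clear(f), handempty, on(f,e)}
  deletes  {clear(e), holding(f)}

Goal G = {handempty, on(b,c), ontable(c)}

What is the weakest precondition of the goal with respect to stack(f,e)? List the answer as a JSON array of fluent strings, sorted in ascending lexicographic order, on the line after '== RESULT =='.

Regress:
  G ∩ del = {}  (empty — regression defined)
  G \ add = {handempty, on(b,c), ontable(c)} \ {clear(f), handempty, on(f,e)} = {on(b,c), ontable(c)}
  ∪ pre   = {on(b,c), ontable(c)} ∪ {clear(e), holding(f)}
          = {clear(e), holding(f), on(b,c), ontable(c)}

== RESULT ==
["clear(e)", "holding(f)", "on(b,c)", "ontable(c)"]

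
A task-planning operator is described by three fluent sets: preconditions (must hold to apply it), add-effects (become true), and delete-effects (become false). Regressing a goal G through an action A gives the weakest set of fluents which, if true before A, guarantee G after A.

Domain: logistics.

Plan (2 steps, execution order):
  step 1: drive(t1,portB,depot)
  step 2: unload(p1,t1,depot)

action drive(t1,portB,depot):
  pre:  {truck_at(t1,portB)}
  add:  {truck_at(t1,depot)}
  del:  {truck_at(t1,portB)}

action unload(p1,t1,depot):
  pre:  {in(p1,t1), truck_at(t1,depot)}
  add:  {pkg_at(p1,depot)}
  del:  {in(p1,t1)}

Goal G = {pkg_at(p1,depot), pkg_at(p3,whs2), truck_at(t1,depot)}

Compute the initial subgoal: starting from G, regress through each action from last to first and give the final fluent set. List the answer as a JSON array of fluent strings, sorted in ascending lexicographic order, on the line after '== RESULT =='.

Regress step by step:
  through step 2 (unload(p1,t1,depot)): drop {pkg_at(p1,depot)}, keep {pkg_at(p3,whs2), truck_at(t1,depot)}, require {in(p1,t1), truck_at(t1,depot)}
    → {in(p1,t1), pkg_at(p3,whs2), truck_at(t1,depot)}
  through step 1 (drive(t1,portB,depot)): drop {truck_at(t1,depot)}, keep {in(p1,t1), pkg_at(p3,whs2)}, require {truck_at(t1,portB)}
    → {in(p1,t1), pkg_at(p3,whs2), truck_at(t1,portB)}

== RESULT ==
["in(p1,t1)", "pkg_at(p3,whs2)", "truck_at(t1,portB)"]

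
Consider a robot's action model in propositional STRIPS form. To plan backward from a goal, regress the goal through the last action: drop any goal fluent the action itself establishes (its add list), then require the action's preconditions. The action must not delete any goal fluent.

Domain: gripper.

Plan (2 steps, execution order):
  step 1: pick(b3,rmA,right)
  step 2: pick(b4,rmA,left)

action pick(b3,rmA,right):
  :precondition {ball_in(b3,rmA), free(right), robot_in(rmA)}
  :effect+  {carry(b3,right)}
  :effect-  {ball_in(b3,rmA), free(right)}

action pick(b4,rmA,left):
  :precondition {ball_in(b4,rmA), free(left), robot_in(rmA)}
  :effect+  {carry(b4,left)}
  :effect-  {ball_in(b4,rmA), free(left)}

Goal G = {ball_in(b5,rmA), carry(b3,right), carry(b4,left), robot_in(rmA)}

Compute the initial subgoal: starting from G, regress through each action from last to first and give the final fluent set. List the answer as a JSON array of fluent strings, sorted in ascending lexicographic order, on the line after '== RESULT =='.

Regress step by step:
  through step 2 (pick(b4,rmA,left)): drop {carry(b4,left)}, keep {ball_in(b5,rmA), carry(b3,right), robot_in(rmA)}, require {ball_in(b4,rmA), free(left), robot_in(rmA)}
    → {ball_in(b4,rmA), ball_in(b5,rmA), carry(b3,right), free(left), robot_in(rmA)}
  through step 1 (pick(b3,rmA,right)): drop {carry(b3,right)}, keep {ball_in(b4,rmA), ball_in(b5,rmA), free(left), robot_in(rmA)}, require {ball_in(b3,rmA), free(right), robot_in(rmA)}
    → {ball_in(b3,rmA), ball_in(b4,rmA), ball_in(b5,rmA), free(left), free(right), robot_in(rmA)}

== RESULT ==
["ball_in(b3,rmA)", "ball_in(b4,rmA)", "ball_in(b5,rmA)", "free(left)", "free(right)", "robot_in(rmA)"]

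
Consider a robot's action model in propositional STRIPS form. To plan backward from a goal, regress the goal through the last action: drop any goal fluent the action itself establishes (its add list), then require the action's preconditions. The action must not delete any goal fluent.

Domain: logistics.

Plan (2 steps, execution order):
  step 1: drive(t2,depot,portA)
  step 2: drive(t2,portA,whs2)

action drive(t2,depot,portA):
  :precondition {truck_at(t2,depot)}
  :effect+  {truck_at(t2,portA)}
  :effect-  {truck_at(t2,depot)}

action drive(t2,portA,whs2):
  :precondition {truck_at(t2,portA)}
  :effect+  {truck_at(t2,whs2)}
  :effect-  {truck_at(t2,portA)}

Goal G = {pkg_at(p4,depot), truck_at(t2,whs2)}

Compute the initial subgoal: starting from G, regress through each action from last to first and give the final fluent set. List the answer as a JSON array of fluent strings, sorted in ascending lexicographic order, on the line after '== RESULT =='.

Work backward from the goal:
  through step 2 (drive(t2,portA,whs2)): drop {truck_at(t2,whs2)}, keep {pkg_at(p4,depot)}, require {truck_at(t2,portA)}
    → {pkg_at(p4,depot), truck_at(t2,portA)}
  through step 1 (drive(t2,depot,portA)): drop {truck_at(t2,portA)}, keep {pkg_at(p4,depot)}, require {truck_at(t2,depot)}
    → {pkg_at(p4,depot), truck_at(t2,depot)}

== RESULT ==
["pkg_at(p4,depot)", "truck_at(t2,depot)"]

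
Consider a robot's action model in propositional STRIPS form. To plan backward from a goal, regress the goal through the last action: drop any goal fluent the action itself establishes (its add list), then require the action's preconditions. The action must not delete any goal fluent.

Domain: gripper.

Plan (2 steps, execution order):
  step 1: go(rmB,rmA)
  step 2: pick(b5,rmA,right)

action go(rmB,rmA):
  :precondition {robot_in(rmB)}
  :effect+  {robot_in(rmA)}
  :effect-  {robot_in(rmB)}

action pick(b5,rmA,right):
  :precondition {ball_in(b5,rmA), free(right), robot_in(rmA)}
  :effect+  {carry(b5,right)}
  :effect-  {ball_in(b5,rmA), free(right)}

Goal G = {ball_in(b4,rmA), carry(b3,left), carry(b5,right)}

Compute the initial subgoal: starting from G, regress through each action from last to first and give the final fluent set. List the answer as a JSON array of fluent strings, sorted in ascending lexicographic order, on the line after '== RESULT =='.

Regress step by step:
  through step 2 (pick(b5,rmA,right)): drop {carry(b5,right)}, keep {ball_in(b4,rmA), carry(b3,left)}, require {ball_in(b5,rmA), free(right), robot_in(rmA)}
    → {ball_in(b4,rmA), ball_in(b5,rmA), carry(b3,left), free(right), robot_in(rmA)}
  through step 1 (go(rmB,rmA)): drop {robot_in(rmA)}, keep {ball_in(b4,rmA), ball_in(b5,rmA), carry(b3,left), free(right)}, require {robot_in(rmB)}
    → {ball_in(b4,rmA), ball_in(b5,rmA), carry(b3,left), free(right), robot_in(rmB)}

== RESULT ==
["ball_in(b4,rmA)", "ball_in(b5,rmA)", "carry(b3,left)", "free(right)", "robot_in(rmB)"]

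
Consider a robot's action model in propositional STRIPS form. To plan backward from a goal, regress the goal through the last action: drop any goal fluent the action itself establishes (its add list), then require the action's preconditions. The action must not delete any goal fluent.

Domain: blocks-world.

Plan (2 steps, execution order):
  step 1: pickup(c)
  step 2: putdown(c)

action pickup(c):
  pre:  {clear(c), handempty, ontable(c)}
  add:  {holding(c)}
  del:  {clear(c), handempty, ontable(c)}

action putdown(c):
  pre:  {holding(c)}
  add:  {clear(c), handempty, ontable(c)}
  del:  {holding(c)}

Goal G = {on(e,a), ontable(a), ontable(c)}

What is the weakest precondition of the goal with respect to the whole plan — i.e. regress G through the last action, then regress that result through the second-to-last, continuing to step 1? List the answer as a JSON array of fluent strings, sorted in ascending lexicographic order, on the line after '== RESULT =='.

Regress step by step:
  through step 2 (putdown(c)): drop {ontable(c)}, keep {on(e,a), ontable(a)}, require {holding(c)}
    → {holding(c), on(e,a), ontable(a)}
  through step 1 (pickup(c)): drop {holding(c)}, keep {on(e,a), ontable(a)}, require {clear(c), handempty, ontable(c)}
    → {clear(c), handempty, on(e,a), ontable(a), ontable(c)}

== RESULT ==
["clear(c)", "handempty", "on(e,a)", "ontable(a)", "ontable(c)"]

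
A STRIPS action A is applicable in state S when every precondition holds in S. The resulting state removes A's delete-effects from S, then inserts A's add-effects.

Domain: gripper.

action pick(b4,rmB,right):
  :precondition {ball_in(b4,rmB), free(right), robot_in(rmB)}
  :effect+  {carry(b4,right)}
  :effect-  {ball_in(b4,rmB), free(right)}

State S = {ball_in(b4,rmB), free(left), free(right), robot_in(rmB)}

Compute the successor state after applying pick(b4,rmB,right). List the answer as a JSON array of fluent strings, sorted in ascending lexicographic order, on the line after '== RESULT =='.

Progress:
  pre ⊆ S: {ball_in(b4,rmB), free(right), robot_in(rmB)} ⊆ S  — applicable
  S \ del = {free(left), robot_in(rmB)}
  ∪ add   = {carry(b4,right), free(left), robot_in(rmB)}

== RESULT ==
["carry(b4,right)", "free(left)", "robot_in(rmB)"]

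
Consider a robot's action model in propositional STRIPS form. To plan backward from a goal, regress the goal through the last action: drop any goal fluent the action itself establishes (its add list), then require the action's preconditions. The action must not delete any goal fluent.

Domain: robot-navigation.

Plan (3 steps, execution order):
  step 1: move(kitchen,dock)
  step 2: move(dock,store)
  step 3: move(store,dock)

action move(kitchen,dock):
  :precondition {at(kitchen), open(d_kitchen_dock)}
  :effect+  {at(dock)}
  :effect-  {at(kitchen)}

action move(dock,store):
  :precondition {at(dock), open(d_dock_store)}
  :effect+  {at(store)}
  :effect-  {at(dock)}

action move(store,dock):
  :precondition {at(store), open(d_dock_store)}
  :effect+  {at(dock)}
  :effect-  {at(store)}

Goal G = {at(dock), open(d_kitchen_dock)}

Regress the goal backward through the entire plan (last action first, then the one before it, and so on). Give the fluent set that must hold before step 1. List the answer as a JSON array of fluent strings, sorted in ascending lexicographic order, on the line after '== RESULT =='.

Work backward from the goal:
  through step 3 (move(store,dock)): drop {at(dock)}, keep {open(d_kitchen_dock)}, require {at(store), open(d_dock_store)}
    → {at(store), open(d_dock_store), open(d_kitchen_dock)}
  through step 2 (move(dock,store)): drop {at(store)}, keep {open(d_dock_store), open(d_kitchen_dock)}, require {at(dock), open(d_dock_store)}
    → {at(dock), open(d_dock_store), open(d_kitchen_dock)}
  through step 1 (move(kitchen,dock)): drop {at(dock)}, keep {open(d_dock_store), open(d_kitchen_dock)}, require {at(kitchen), open(d_kitchen_dock)}
    → {at(kitchen), open(d_dock_store), open(d_kitchen_dock)}

== RESULT ==
["at(kitchen)", "open(d_dock_store)", "open(d_kitchen_dock)"]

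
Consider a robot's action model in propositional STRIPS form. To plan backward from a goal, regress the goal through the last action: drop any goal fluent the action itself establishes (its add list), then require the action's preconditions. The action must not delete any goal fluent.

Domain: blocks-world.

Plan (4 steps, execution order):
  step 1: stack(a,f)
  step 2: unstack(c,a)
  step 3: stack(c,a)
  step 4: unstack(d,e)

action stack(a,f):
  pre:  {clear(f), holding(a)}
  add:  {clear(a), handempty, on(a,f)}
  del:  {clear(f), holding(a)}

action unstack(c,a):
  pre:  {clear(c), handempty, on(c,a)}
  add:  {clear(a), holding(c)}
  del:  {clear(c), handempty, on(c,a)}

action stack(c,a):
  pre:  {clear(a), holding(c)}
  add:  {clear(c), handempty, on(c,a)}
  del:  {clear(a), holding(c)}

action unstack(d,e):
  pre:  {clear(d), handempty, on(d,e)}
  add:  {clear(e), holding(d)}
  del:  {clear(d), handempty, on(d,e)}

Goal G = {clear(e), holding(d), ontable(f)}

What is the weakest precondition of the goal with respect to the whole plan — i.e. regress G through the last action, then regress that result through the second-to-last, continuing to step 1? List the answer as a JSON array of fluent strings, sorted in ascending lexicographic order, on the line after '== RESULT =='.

Regress step by step:
  through step 4 (unstack(d,e)): drop {clear(e), holding(d)}, keep {ontable(f)}, require {clear(d), handempty, on(d,e)}
    → {clear(d), handempty, on(d,e), ontable(f)}
  through step 3 (stack(c,a)): drop {handempty}, keep {clear(d), on(d,e), ontable(f)}, require {clear(a), holding(c)}
    → {clear(a), clear(d), holding(c), on(d,e), ontable(f)}
  through step 2 (unstack(c,a)): drop {clear(a), holding(c)}, keep {clear(d), on(d,e), ontable(f)}, require {clear(c), handempty, on(c,a)}
    → {clear(c), clear(d), handempty, on(c,a), on(d,e), ontable(f)}
  through step 1 (stack(a,f)): drop {handempty}, keep {clear(c), clear(d), on(c,a), on(d,e), ontable(f)}, require {clear(f), holding(a)}
    → {clear(c), clear(d), clear(f), holding(a), on(c,a), on(d,e), ontable(f)}

== RESULT ==
["clear(c)", "clear(d)", "clear(f)", "holding(a)", "on(c,a)", "on(d,e)", "ontable(f)"]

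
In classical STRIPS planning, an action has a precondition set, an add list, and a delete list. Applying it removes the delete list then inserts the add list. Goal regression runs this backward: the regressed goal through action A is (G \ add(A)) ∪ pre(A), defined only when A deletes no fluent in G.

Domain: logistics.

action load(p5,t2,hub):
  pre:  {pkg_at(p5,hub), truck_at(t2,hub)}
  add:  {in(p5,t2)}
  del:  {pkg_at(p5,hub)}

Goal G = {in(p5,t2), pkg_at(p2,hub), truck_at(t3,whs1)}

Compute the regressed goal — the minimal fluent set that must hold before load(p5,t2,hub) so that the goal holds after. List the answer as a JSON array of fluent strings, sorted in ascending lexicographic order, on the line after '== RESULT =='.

Regress:
  G ∩ del = {}  (empty — regression defined)
  G \ add = {in(p5,t2), pkg_at(p2,hub), truck_at(t3,whs1)} \ {in(p5,t2)} = {pkg_at(p2,hub), truck_at(t3,whs1)}
  ∪ pre   = {pkg_at(p2,hub), truck_at(t3,whs1)} ∪ {pkg_at(p5,hub), truck_at(t2,hub)}
          = {pkg_at(p2,hub), pkg_at(p5,hub), truck_at(t2,hub), truck_at(t3,whs1)}

== RESULT ==
["pkg_at(p2,hub)", "pkg_at(p5,hub)", "truck_at(t2,hub)", "truck_at(t3,whs1)"]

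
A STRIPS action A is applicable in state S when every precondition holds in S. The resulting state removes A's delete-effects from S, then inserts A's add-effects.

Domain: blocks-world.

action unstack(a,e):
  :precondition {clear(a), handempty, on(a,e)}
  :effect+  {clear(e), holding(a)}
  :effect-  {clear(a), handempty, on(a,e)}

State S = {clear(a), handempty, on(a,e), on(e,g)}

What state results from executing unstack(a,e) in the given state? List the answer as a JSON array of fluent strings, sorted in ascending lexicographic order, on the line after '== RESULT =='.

Progress:
  pre ⊆ S: {clear(a), handempty, on(a,e)} ⊆ S  — applicable
  S \ del = {on(e,g)}
  ∪ add   = {clear(e), holding(a), on(e,g)}

== RESULT ==
["clear(e)", "holding(a)", "on(e,g)"]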